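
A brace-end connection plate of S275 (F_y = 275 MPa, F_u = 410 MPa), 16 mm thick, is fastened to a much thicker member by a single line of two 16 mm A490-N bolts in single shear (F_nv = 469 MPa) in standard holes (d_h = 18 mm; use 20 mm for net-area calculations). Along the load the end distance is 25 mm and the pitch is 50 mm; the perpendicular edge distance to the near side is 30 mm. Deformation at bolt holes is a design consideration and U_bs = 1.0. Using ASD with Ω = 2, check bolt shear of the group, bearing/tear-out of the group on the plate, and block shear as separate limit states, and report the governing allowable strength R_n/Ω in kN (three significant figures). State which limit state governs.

94.3 kN (bolt shear governs)

Bolt shear: A_b = π·16²/4 = 201.1 mm²; R_n = 469 × 201.1 × 2 × 1 / 1000 = 188.6 kN → 188.6 / 2 = 94.3 kN.
Bearing: edge l_c = 16, r_n = 126 kN; interior l_c = 32, r_n = 251.9 kN; R_n = 126 + 1·251.9 = 377.9 kN → 189 kN.
Block shear: A_gv = 1200, A_nv = 720, A_nt = 320 mm²; R_n = min(0.6F_uA_nv, 0.6F_yA_gv) + U_bs·F_u·A_nt = 308.3 kN → 154 kN.
Bolt shear governs: 94.3 kN.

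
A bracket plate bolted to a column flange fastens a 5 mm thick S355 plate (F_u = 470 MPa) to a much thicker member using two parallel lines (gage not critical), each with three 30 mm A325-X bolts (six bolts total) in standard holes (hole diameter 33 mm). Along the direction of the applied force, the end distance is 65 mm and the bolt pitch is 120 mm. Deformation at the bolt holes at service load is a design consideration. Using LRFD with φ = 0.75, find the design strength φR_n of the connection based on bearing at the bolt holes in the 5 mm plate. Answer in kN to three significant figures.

713 kN

Per bolt r_n = 1.2 l_c t F_u ≤ 2.4 d t F_u; upper limit = 2.4 × 30 × 5 × 470 / 1000 = 169.2 kN.
Edge bolt: l_c = 65 − 33/2 = 48.5 mm → 1.2 × 48.5 × 5 × 470 / 1000 = 136.8 → r_n = 136.8 kN.
Interior bolts: l_c = 120 − 33 = 87 mm → 1.2 × 87 × 5 × 470 / 1000 = 245.3 → r_n = 169.2 kN.
R_n = 2 × 136.8 + 4 × 169.2 = 950.3 kN.
Design strength φR_n = 0.75 × 950.3 = 713 kN.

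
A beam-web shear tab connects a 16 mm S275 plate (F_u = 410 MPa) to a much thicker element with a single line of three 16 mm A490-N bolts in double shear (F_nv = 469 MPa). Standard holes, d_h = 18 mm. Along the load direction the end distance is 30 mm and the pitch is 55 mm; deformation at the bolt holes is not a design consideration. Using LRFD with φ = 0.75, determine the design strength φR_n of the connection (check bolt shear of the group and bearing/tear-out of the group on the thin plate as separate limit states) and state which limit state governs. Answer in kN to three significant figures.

424 kN (bolt shear governs)

Bolt shear: A_b = π·16²/4 = 201.1 mm²; R_n = 469 × 201.1 × 3 × 2 / 1000 = 565.8 kN → 0.75 × 565.8 = 424 kN.
Bearing (1.5 l_c t F_u ≤ 3.0 d t F_u): upper limit = 3.0·16·16·410 / 1000 = 314.9 kN.
  Edge l_c = 30 − 18/2 = 21 → r_n = 206.6 kN; interior l_c = 55 − 18 = 37 → r_n = 314.9 kN.
  R_n,bearing = 1·206.6 + 2·314.9 = 836.4 kN → 0.75 × 836.4 = 627 kN.
Bolt shear governs: 424 kN.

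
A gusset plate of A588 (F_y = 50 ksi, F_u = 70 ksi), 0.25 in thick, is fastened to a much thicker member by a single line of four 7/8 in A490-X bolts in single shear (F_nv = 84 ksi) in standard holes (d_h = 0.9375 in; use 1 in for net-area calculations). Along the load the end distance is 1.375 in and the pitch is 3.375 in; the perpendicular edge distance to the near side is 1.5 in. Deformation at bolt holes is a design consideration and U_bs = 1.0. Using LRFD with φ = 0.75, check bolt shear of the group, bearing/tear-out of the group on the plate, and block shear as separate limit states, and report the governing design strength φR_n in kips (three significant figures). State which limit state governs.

76.1 kips (block shear governs)

Bolt shear: A_b = π·0.875²/4 = 0.6013 in²; R_n = 84 × 0.6013 × 4 × 1 = 202 kips → 0.75 × 202 = 152 kips.
Bearing: edge l_c = 0.9062, r_n = 19.03 kips; interior l_c = 2.438, r_n = 36.75 kips; R_n = 19.03 + 3·36.75 = 129.3 kips → 97 kips.
Block shear: A_gv = 2.875, A_nv = 2, A_nt = 0.25 in²; R_n = min(0.6F_uA_nv, 0.6F_yA_gv) + U_bs·F_u·A_nt = 101.5 kips → 76.1 kips.
Block shear governs: 76.1 kips.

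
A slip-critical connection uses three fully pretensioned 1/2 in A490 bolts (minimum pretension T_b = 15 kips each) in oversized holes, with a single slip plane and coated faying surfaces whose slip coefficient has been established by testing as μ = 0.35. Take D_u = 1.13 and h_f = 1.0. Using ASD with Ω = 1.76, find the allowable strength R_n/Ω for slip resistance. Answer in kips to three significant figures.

10.1 kips

R_n = μ · D_u · h_f · T_b · n_s · n_b = 0.35 × 1.13 × 1.0 × 15 × 1 × 3 = 17.8 kips.
Allowable strength R_n/Ω = 17.8 / 1.76 = 10.1 kips.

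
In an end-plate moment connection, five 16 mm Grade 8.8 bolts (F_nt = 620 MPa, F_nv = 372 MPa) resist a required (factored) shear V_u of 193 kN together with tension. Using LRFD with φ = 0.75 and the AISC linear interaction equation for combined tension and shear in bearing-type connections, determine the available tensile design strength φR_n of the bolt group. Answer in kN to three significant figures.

A_b = π·16²/4 = 201.1 mm²; f_rv = 193 × 1000 / (5 × 201.1) = 192 MPa.
F'_nt = 1.3 F_nt − (F_nt / φF_nv) f_rv = 1.3·620 − (620/(0.75·372))·192 = 379.4 MPa, capped at F_nt → F'_nt = 379.4 MPa.
R_n = F'_nt · A_b · n = 379.4 × 201.1 × 5 / 1000 = 381.4 kN.
Design strength φR_n = 0.75 × 381.4 = 286 kN.

286 kN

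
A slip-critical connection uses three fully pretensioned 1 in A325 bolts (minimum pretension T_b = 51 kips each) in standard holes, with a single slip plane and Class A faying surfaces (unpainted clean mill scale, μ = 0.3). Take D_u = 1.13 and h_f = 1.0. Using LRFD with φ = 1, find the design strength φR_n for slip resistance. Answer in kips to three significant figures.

R_n = μ · D_u · h_f · T_b · n_s · n_b = 0.3 × 1.13 × 1.0 × 51 × 1 × 3 = 51.87 kips.
Design strength φR_n = 1 × 51.87 = 51.9 kips.

51.9 kips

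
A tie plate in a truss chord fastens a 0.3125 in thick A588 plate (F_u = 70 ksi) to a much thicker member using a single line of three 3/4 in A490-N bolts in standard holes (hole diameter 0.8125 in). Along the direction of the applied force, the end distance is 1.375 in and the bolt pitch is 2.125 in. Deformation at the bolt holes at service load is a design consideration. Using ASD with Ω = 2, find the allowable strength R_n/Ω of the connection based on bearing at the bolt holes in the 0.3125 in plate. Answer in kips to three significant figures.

Per bolt r_n = 1.2 l_c t F_u ≤ 2.4 d t F_u; upper limit = 2.4 × 0.75 × 0.3125 × 70 = 39.38 kips.
Edge bolt: l_c = 1.375 − 0.8125/2 = 0.9688 in → 1.2 × 0.9688 × 0.3125 × 70 = 25.43 → r_n = 25.43 kips.
Interior bolts: l_c = 2.125 − 0.8125 = 1.312 in → 1.2 × 1.312 × 0.3125 × 70 = 34.45 → r_n = 34.45 kips.
R_n = 1 × 25.43 + 2 × 34.45 = 94.34 kips.
Allowable strength R_n/Ω = 94.34 / 2 = 47.2 kips.

47.2 kips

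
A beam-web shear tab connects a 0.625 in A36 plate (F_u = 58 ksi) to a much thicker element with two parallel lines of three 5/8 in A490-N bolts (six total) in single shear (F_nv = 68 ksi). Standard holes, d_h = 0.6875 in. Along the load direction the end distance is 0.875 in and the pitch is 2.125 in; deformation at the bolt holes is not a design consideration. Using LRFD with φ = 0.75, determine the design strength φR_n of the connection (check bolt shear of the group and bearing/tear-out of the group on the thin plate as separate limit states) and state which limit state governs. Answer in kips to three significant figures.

93.9 kips (bolt shear governs)

Bolt shear: A_b = π·0.625²/4 = 0.3068 in²; R_n = 68 × 0.3068 × 6 × 1 = 125.2 kips → 0.75 × 125.2 = 93.9 kips.
Bearing (1.5 l_c t F_u ≤ 3.0 d t F_u): upper limit = 3.0·0.625·0.625·58 = 67.97 kips.
  Edge l_c = 0.875 − 0.6875/2 = 0.5312 → r_n = 28.89 kips; interior l_c = 2.125 − 0.6875 = 1.438 → r_n = 67.97 kips.
  R_n,bearing = 2·28.89 + 4·67.97 = 329.6 kips → 0.75 × 329.6 = 247 kips.
Bolt shear governs: 93.9 kips.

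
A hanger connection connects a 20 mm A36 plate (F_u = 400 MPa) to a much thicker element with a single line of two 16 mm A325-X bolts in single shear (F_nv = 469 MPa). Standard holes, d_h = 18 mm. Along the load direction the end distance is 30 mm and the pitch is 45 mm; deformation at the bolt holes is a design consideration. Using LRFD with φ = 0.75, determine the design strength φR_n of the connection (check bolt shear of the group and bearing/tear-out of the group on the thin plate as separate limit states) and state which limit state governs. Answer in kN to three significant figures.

Bolt shear: A_b = π·16²/4 = 201.1 mm²; R_n = 469 × 201.1 × 2 × 1 / 1000 = 188.6 kN → 0.75 × 188.6 = 141 kN.
Bearing (1.2 l_c t F_u ≤ 2.4 d t F_u): upper limit = 2.4·16·20·400 / 1000 = 307.2 kN.
  Edge l_c = 30 − 18/2 = 21 → r_n = 201.6 kN; interior l_c = 45 − 18 = 27 → r_n = 259.2 kN.
  R_n,bearing = 1·201.6 + 1·259.2 = 460.8 kN → 0.75 × 460.8 = 346 kN.
Bolt shear governs: 141 kN.

141 kN (bolt shear governs)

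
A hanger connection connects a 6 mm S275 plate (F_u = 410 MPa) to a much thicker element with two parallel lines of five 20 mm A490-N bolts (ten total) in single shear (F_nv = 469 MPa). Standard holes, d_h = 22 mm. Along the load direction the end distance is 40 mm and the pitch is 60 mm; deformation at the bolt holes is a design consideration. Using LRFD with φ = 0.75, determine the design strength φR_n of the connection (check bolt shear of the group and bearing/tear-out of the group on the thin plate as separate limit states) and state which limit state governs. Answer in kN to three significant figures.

Bolt shear: A_b = π·20²/4 = 314.2 mm²; R_n = 469 × 314.2 × 10 × 1 / 1000 = 1473 kN → 0.75 × 1473 = 1110 kN.
Bearing (1.2 l_c t F_u ≤ 2.4 d t F_u): upper limit = 2.4·20·6·410 / 1000 = 118.1 kN.
  Edge l_c = 40 − 22/2 = 29 → r_n = 85.61 kN; interior l_c = 60 − 22 = 38 → r_n = 112.2 kN.
  R_n,bearing = 2·85.61 + 8·112.2 = 1069 kN → 0.75 × 1069 = 801 kN.
Bearing governs: 801 kN.

801 kN (bearing governs)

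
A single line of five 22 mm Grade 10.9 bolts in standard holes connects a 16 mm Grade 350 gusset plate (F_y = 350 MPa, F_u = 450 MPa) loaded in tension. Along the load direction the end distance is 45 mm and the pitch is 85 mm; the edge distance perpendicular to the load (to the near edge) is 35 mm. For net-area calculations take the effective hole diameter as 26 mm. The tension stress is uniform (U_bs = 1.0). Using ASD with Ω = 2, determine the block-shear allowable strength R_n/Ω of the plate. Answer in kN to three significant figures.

658 kN

Shear plane L_v = 45 + 4·85 = 385 mm; A_gv = 385 × 16 = 6160 mm².
A_nv = (385 − 4.5·26) × 16 = 4288 mm².
A_nt = (35 − 0.5·26) × 16 = 352 mm².
0.6 F_u A_nv = 1158 kN; 0.6 F_y A_gv = 1294 kN → shear rupture governs the shear term.
R_n = 1158 + 1.0 × 450 × 352 / 1000 = 1316 kN.
Allowable strength R_n/Ω = 1316 / 2 = 658 kN.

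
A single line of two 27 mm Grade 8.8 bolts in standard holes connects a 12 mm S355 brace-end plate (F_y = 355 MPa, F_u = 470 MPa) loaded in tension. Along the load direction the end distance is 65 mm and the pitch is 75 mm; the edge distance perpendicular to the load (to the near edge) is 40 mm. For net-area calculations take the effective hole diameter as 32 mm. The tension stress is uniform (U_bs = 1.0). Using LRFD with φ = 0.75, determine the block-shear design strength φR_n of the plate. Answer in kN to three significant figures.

335 kN

Shear plane L_v = 65 + 1·75 = 140 mm; A_gv = 140 × 12 = 1680 mm².
A_nv = (140 − 1.5·32) × 12 = 1104 mm².
A_nt = (40 − 0.5·32) × 12 = 288 mm².
0.6 F_u A_nv = 311.3 kN; 0.6 F_y A_gv = 357.8 kN → shear rupture governs the shear term.
R_n = 311.3 + 1.0 × 470 × 288 / 1000 = 446.7 kN.
Design strength φR_n = 0.75 × 446.7 = 335 kN.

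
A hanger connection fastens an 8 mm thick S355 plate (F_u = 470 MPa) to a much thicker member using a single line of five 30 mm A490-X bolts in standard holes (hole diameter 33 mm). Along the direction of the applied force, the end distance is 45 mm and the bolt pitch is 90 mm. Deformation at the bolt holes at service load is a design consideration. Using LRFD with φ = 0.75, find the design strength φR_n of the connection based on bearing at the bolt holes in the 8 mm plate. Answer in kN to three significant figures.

Per bolt r_n = 1.2 l_c t F_u ≤ 2.4 d t F_u; upper limit = 2.4 × 30 × 8 × 470 / 1000 = 270.7 kN.
Edge bolt: l_c = 45 − 33/2 = 28.5 mm → 1.2 × 28.5 × 8 × 470 / 1000 = 128.6 → r_n = 128.6 kN.
Interior bolts: l_c = 90 − 33 = 57 mm → 1.2 × 57 × 8 × 470 / 1000 = 257.2 → r_n = 257.2 kN.
R_n = 1 × 128.6 + 4 × 257.2 = 1157 kN.
Design strength φR_n = 0.75 × 1157 = 868 kN.

868 kN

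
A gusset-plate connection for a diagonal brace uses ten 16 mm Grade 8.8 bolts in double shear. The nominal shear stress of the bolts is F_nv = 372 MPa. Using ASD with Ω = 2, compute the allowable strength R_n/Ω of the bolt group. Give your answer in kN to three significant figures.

748 kN

A_b = π × 16² / 4 = 201.1 mm².
R_n = F_nv · A_b · n · n_s = 372 × 201.1 × 10 × 2 / 1000 = 1496 kN.
Allowable strength R_n/Ω = 1496 / 2 = 748 kN.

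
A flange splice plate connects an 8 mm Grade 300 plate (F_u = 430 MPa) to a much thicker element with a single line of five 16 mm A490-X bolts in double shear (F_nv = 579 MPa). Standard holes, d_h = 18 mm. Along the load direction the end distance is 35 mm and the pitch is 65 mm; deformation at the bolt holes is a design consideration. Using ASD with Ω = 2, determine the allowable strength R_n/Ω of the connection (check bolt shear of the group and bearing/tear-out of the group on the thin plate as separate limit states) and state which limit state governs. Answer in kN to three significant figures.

318 kN (bearing governs)

Bolt shear: A_b = π·16²/4 = 201.1 mm²; R_n = 579 × 201.1 × 5 × 2 / 1000 = 1164 kN → 1164 / 2 = 582 kN.
Bearing (1.2 l_c t F_u ≤ 2.4 d t F_u): upper limit = 2.4·16·8·430 / 1000 = 132.1 kN.
  Edge l_c = 35 − 18/2 = 26 → r_n = 107.3 kN; interior l_c = 65 − 18 = 47 → r_n = 132.1 kN.
  R_n,bearing = 1·107.3 + 4·132.1 = 635.7 kN → 635.7 / 2 = 318 kN.
Bearing governs: 318 kN.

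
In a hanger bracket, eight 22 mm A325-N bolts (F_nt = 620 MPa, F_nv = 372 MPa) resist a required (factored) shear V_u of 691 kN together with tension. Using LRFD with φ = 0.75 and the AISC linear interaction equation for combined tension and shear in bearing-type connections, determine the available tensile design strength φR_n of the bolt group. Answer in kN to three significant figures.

A_b = π·22²/4 = 380.1 mm²; f_rv = 691 × 1000 / (8 × 380.1) = 227.2 MPa.
F'_nt = 1.3 F_nt − (F_nt / φF_nv) f_rv = 1.3·620 − (620/(0.75·372))·227.2 = 301.1 MPa, capped at F_nt → F'_nt = 301.1 MPa.
R_n = F'_nt · A_b · n = 301.1 × 380.1 × 8 / 1000 = 915.5 kN.
Design strength φR_n = 0.75 × 915.5 = 687 kN.

687 kN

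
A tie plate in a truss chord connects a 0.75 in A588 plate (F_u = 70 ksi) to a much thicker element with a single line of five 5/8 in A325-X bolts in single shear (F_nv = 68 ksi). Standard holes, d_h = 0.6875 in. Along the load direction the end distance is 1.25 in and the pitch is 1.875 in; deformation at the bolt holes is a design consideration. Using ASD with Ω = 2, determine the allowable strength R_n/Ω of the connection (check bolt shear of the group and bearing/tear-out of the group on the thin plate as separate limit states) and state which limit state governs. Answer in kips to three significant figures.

52.2 kips (bolt shear governs)

Bolt shear: A_b = π·0.625²/4 = 0.3068 in²; R_n = 68 × 0.3068 × 5 × 1 = 104.3 kips → 104.3 / 2 = 52.2 kips.
Bearing (1.2 l_c t F_u ≤ 2.4 d t F_u): upper limit = 2.4·0.625·0.75·70 = 78.75 kips.
  Edge l_c = 1.25 − 0.6875/2 = 0.9062 → r_n = 57.09 kips; interior l_c = 1.875 − 0.6875 = 1.188 → r_n = 74.81 kips.
  R_n,bearing = 1·57.09 + 4·74.81 = 356.3 kips → 356.3 / 2 = 178 kips.
Bolt shear governs: 52.2 kips.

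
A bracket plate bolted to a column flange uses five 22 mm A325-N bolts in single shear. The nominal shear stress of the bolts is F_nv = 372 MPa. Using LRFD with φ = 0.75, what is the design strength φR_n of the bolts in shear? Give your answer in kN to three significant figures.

A_b = π × 22² / 4 = 380.1 mm².
R_n = F_nv · A_b · n · n_s = 372 × 380.1 × 5 × 1 / 1000 = 707 kN.
Design strength φR_n = 0.75 × 707 = 530 kN.

530 kN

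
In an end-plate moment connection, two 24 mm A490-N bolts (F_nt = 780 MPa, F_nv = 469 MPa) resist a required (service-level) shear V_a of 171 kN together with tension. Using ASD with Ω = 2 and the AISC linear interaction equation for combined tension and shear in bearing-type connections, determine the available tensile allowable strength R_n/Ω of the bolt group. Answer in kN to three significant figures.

A_b = π·24²/4 = 452.4 mm²; f_rv = 171 × 1000 / (2 × 452.4) = 189 MPa.
F'_nt = 1.3 F_nt − (Ω F_nt / F_nv) f_rv = 1.3·780 − (2·780/469)·189 = 385.4 MPa, capped at F_nt → F'_nt = 385.4 MPa.
R_n = F'_nt · A_b · n = 385.4 × 452.4 × 2 / 1000 = 348.7 kN.
Allowable strength R_n/Ω = 348.7 / 2 = 174 kN.

174 kN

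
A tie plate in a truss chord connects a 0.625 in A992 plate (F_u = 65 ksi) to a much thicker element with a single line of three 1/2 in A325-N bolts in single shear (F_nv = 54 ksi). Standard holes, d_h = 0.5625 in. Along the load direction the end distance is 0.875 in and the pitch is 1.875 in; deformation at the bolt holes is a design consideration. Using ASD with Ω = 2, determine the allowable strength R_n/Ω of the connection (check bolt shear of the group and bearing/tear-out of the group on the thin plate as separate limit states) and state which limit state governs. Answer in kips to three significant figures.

15.9 kips (bolt shear governs)

Bolt shear: A_b = π·0.5²/4 = 0.1963 in²; R_n = 54 × 0.1963 × 3 × 1 = 31.81 kips → 31.81 / 2 = 15.9 kips.
Bearing (1.2 l_c t F_u ≤ 2.4 d t F_u): upper limit = 2.4·0.5·0.625·65 = 48.75 kips.
  Edge l_c = 0.875 − 0.5625/2 = 0.5938 → r_n = 28.95 kips; interior l_c = 1.875 − 0.5625 = 1.312 → r_n = 48.75 kips.
  R_n,bearing = 1·28.95 + 2·48.75 = 126.4 kips → 126.4 / 2 = 63.2 kips.
Bolt shear governs: 15.9 kips.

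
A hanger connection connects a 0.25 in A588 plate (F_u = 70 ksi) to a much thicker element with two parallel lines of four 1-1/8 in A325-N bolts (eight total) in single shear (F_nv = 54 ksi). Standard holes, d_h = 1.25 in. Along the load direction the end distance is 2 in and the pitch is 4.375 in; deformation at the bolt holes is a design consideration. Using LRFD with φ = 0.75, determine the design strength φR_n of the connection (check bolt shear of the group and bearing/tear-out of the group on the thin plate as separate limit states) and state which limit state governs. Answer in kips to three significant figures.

256 kips (bearing governs)

Bolt shear: A_b = π·1.125²/4 = 0.994 in²; R_n = 54 × 0.994 × 8 × 1 = 429.4 kips → 0.75 × 429.4 = 322 kips.
Bearing (1.2 l_c t F_u ≤ 2.4 d t F_u): upper limit = 2.4·1.125·0.25·70 = 47.25 kips.
  Edge l_c = 2 − 1.25/2 = 1.375 → r_n = 28.88 kips; interior l_c = 4.375 − 1.25 = 3.125 → r_n = 47.25 kips.
  R_n,bearing = 2·28.88 + 6·47.25 = 341.2 kips → 0.75 × 341.2 = 256 kips.
Bearing governs: 256 kips.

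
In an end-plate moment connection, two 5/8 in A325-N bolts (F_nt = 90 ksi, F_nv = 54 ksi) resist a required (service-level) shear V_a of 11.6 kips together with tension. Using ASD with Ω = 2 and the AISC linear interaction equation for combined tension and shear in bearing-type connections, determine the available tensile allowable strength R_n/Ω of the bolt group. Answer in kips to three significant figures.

A_b = π·0.625²/4 = 0.3068 in²; f_rv = 11.6 / (2 × 0.3068) = 18.91 ksi.
F'_nt = 1.3 F_nt − (Ω F_nt / F_nv) f_rv = 1.3·90 − (2·90/54)·18.91 = 53.98 ksi, capped at F_nt → F'_nt = 53.98 ksi.
R_n = F'_nt · A_b · n = 53.98 × 0.3068 × 2 = 33.12 kips.
Allowable strength R_n/Ω = 33.12 / 2 = 16.6 kips.

16.6 kips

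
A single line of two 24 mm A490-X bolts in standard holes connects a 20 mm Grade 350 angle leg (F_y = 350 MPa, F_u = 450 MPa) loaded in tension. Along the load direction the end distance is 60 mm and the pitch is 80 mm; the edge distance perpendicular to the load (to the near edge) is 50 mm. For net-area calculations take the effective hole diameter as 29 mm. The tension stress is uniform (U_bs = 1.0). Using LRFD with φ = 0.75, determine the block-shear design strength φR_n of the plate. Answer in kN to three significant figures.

630 kN

Shear plane L_v = 60 + 1·80 = 140 mm; A_gv = 140 × 20 = 2800 mm².
A_nv = (140 − 1.5·29) × 20 = 1930 mm².
A_nt = (50 − 0.5·29) × 20 = 710 mm².
0.6 F_u A_nv = 521.1 kN; 0.6 F_y A_gv = 588 kN → shear rupture governs the shear term.
R_n = 521.1 + 1.0 × 450 × 710 / 1000 = 840.6 kN.
Design strength φR_n = 0.75 × 840.6 = 630 kN.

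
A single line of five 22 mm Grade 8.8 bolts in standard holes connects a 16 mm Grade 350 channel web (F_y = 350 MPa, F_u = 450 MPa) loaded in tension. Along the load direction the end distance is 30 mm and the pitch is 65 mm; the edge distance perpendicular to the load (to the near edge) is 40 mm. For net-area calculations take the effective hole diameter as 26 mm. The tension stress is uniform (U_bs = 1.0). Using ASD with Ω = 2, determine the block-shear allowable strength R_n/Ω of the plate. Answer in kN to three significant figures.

Shear plane L_v = 30 + 4·65 = 290 mm; A_gv = 290 × 16 = 4640 mm².
A_nv = (290 − 4.5·26) × 16 = 2768 mm².
A_nt = (40 − 0.5·26) × 16 = 432 mm².
0.6 F_u A_nv = 747.4 kN; 0.6 F_y A_gv = 974.4 kN → shear rupture governs the shear term.
R_n = 747.4 + 1.0 × 450 × 432 / 1000 = 941.8 kN.
Allowable strength R_n/Ω = 941.8 / 2 = 471 kN.

471 kN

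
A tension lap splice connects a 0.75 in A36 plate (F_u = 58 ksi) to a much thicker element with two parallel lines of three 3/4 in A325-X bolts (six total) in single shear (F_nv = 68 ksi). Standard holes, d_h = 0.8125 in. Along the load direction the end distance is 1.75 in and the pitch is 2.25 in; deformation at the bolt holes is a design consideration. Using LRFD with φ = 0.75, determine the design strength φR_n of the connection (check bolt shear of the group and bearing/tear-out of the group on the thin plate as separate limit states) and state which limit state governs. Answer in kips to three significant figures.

135 kips (bolt shear governs)

Bolt shear: A_b = π·0.75²/4 = 0.4418 in²; R_n = 68 × 0.4418 × 6 × 1 = 180.2 kips → 0.75 × 180.2 = 135 kips.
Bearing (1.2 l_c t F_u ≤ 2.4 d t F_u): upper limit = 2.4·0.75·0.75·58 = 78.3 kips.
  Edge l_c = 1.75 − 0.8125/2 = 1.344 → r_n = 70.14 kips; interior l_c = 2.25 − 0.8125 = 1.438 → r_n = 75.04 kips.
  R_n,bearing = 2·70.14 + 4·75.04 = 440.4 kips → 0.75 × 440.4 = 330 kips.
Bolt shear governs: 135 kips.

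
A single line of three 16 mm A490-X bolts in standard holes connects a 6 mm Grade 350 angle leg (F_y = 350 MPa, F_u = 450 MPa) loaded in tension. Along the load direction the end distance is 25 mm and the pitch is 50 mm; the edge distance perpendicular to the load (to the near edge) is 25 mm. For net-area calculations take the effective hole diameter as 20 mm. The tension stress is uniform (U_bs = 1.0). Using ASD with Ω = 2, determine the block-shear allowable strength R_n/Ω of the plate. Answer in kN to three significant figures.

81 kN

Shear plane L_v = 25 + 2·50 = 125 mm; A_gv = 125 × 6 = 750 mm².
A_nv = (125 − 2.5·20) × 6 = 450 mm².
A_nt = (25 − 0.5·20) × 6 = 90 mm².
0.6 F_u A_nv = 121.5 kN; 0.6 F_y A_gv = 157.5 kN → shear rupture governs the shear term.
R_n = 121.5 + 1.0 × 450 × 90 / 1000 = 162 kN.
Allowable strength R_n/Ω = 162 / 2 = 81 kN.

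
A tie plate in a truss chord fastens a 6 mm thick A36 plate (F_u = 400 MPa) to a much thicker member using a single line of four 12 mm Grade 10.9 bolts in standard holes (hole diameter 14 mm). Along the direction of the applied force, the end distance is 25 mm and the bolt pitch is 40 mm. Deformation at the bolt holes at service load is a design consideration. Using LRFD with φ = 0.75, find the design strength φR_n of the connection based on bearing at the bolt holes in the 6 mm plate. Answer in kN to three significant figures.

Per bolt r_n = 1.2 l_c t F_u ≤ 2.4 d t F_u; upper limit = 2.4 × 12 × 6 × 400 / 1000 = 69.12 kN.
Edge bolt: l_c = 25 − 14/2 = 18 mm → 1.2 × 18 × 6 × 400 / 1000 = 51.84 → r_n = 51.84 kN.
Interior bolts: l_c = 40 − 14 = 26 mm → 1.2 × 26 × 6 × 400 / 1000 = 74.88 → r_n = 69.12 kN.
R_n = 1 × 51.84 + 3 × 69.12 = 259.2 kN.
Design strength φR_n = 0.75 × 259.2 = 194 kN.

194 kN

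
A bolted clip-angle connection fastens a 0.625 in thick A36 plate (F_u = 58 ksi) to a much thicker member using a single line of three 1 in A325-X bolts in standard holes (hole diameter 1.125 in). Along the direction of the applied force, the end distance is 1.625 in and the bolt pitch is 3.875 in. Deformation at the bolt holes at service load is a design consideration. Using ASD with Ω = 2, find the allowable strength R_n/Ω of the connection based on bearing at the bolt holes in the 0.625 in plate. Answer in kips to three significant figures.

110 kips

Per bolt r_n = 1.2 l_c t F_u ≤ 2.4 d t F_u; upper limit = 2.4 × 1 × 0.625 × 58 = 87 kips.
Edge bolt: l_c = 1.625 − 1.125/2 = 1.062 in → 1.2 × 1.062 × 0.625 × 58 = 46.22 → r_n = 46.22 kips.
Interior bolts: l_c = 3.875 − 1.125 = 2.75 in → 1.2 × 2.75 × 0.625 × 58 = 119.6 → r_n = 87 kips.
R_n = 1 × 46.22 + 2 × 87 = 220.2 kips.
Allowable strength R_n/Ω = 220.2 / 2 = 110 kips.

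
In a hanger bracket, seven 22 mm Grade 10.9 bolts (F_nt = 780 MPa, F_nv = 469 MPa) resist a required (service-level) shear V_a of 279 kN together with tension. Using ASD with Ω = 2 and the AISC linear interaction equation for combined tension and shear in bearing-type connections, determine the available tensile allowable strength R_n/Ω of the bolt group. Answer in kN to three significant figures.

885 kN

A_b = π·22²/4 = 380.1 mm²; f_rv = 279 × 1000 / (7 × 380.1) = 104.9 MPa.
F'_nt = 1.3 F_nt − (Ω F_nt / F_nv) f_rv = 1.3·780 − (2·780/469)·104.9 = 665.2 MPa, capped at F_nt → F'_nt = 665.2 MPa.
R_n = F'_nt · A_b · n = 665.2 × 380.1 × 7 / 1000 = 1770 kN.
Allowable strength R_n/Ω = 1770 / 2 = 885 kN.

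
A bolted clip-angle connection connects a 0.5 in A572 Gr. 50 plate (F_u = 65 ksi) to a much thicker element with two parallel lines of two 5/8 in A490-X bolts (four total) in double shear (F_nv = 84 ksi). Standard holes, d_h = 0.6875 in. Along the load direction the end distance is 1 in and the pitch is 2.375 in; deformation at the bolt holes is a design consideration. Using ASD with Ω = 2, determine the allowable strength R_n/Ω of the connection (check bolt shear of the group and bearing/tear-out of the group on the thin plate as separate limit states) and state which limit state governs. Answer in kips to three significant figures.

74.3 kips (bearing governs)

Bolt shear: A_b = π·0.625²/4 = 0.3068 in²; R_n = 84 × 0.3068 × 4 × 2 = 206.2 kips → 206.2 / 2 = 103 kips.
Bearing (1.2 l_c t F_u ≤ 2.4 d t F_u): upper limit = 2.4·0.625·0.5·65 = 48.75 kips.
  Edge l_c = 1 − 0.6875/2 = 0.6562 → r_n = 25.59 kips; interior l_c = 2.375 − 0.6875 = 1.688 → r_n = 48.75 kips.
  R_n,bearing = 2·25.59 + 2·48.75 = 148.7 kips → 148.7 / 2 = 74.3 kips.
Bearing governs: 74.3 kips.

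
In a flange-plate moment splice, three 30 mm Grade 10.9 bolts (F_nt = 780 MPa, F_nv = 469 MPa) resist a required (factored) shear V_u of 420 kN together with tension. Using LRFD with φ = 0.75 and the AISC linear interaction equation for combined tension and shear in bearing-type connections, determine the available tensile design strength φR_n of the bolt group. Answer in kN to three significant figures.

A_b = π·30²/4 = 706.9 mm²; f_rv = 420 × 1000 / (3 × 706.9) = 198.1 MPa.
F'_nt = 1.3 F_nt − (F_nt / φF_nv) f_rv = 1.3·780 − (780/(0.75·469))·198.1 = 574.8 MPa, capped at F_nt → F'_nt = 574.8 MPa.
R_n = F'_nt · A_b · n = 574.8 × 706.9 × 3 / 1000 = 1219 kN.
Design strength φR_n = 0.75 × 1219 = 914 kN.

914 kN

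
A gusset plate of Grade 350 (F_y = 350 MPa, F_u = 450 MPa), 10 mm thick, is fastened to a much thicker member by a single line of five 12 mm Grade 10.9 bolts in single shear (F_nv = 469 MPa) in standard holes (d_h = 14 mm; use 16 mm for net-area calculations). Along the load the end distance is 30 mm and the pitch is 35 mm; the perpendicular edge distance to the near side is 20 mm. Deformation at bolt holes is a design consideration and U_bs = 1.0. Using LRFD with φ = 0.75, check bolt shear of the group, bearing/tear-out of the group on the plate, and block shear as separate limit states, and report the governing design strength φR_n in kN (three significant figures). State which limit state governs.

Bolt shear: A_b = π·12²/4 = 113.1 mm²; R_n = 469 × 113.1 × 5 × 1 / 1000 = 265.2 kN → 0.75 × 265.2 = 199 kN.
Bearing: edge l_c = 23, r_n = 124.2 kN; interior l_c = 21, r_n = 113.4 kN; R_n = 124.2 + 4·113.4 = 577.8 kN → 433 kN.
Block shear: A_gv = 1700, A_nv = 980, A_nt = 120 mm²; R_n = min(0.6F_uA_nv, 0.6F_yA_gv) + U_bs·F_u·A_nt = 318.6 kN → 239 kN.
Bolt shear governs: 199 kN.

199 kN (bolt shear governs)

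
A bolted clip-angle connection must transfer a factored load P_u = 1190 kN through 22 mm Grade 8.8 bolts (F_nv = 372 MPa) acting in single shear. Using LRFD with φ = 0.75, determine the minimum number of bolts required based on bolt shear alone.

A_b = π·22²/4 = 380.1 mm².
Per-bolt design strength φR_n = 0.75 × 372 × 380.1 × 1 / 1000 = 106.1 kN.
n ≥ 1190 / 106.1 = 11.22 → use 12 bolts.

12 bolts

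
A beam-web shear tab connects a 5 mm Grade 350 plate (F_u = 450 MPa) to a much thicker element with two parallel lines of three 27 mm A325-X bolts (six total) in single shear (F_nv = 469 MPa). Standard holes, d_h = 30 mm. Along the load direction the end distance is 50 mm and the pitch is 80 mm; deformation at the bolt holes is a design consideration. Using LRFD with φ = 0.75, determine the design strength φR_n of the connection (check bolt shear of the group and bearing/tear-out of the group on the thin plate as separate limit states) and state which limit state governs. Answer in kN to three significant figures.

Bolt shear: A_b = π·27²/4 = 572.6 mm²; R_n = 469 × 572.6 × 6 × 1 / 1000 = 1611 kN → 0.75 × 1611 = 1210 kN.
Bearing (1.2 l_c t F_u ≤ 2.4 d t F_u): upper limit = 2.4·27·5·450 / 1000 = 145.8 kN.
  Edge l_c = 50 − 30/2 = 35 → r_n = 94.5 kN; interior l_c = 80 − 30 = 50 → r_n = 135 kN.
  R_n,bearing = 2·94.5 + 4·135 = 729 kN → 0.75 × 729 = 547 kN.
Bearing governs: 547 kN.

547 kN (bearing governs)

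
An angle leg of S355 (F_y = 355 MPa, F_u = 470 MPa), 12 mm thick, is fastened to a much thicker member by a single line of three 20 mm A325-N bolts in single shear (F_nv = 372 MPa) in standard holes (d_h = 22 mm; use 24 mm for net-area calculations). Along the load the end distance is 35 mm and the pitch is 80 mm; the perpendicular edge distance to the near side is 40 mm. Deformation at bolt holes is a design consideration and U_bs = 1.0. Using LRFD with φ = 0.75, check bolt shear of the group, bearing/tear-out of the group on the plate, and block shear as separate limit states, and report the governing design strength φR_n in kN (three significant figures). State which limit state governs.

263 kN (bolt shear governs)

Bolt shear: A_b = π·20²/4 = 314.2 mm²; R_n = 372 × 314.2 × 3 × 1 / 1000 = 350.6 kN → 0.75 × 350.6 = 263 kN.
Bearing: edge l_c = 24, r_n = 162.4 kN; interior l_c = 58, r_n = 270.7 kN; R_n = 162.4 + 2·270.7 = 703.9 kN → 528 kN.
Block shear: A_gv = 2340, A_nv = 1620, A_nt = 336 mm²; R_n = min(0.6F_uA_nv, 0.6F_yA_gv) + U_bs·F_u·A_nt = 614.8 kN → 461 kN.
Bolt shear governs: 263 kN.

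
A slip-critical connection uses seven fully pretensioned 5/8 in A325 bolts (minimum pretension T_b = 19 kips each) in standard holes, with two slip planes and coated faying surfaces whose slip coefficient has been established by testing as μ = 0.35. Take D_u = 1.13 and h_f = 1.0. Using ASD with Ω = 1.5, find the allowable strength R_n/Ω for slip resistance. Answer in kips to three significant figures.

R_n = μ · D_u · h_f · T_b · n_s · n_b = 0.35 × 1.13 × 1.0 × 19 × 2 × 7 = 105.2 kips.
Allowable strength R_n/Ω = 105.2 / 1.5 = 70.1 kips.

70.1 kips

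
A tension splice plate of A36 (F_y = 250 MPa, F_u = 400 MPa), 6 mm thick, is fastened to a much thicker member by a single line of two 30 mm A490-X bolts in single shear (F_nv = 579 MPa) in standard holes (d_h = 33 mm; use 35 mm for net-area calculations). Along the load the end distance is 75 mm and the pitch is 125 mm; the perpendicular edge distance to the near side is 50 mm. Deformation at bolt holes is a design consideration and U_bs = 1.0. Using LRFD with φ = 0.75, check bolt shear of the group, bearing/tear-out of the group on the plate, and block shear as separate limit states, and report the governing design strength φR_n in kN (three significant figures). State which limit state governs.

194 kN (block shear governs)

Bolt shear: A_b = π·30²/4 = 706.9 mm²; R_n = 579 × 706.9 × 2 × 1 / 1000 = 818.5 kN → 0.75 × 818.5 = 614 kN.
Bearing: edge l_c = 58.5, r_n = 168.5 kN; interior l_c = 92, r_n = 172.8 kN; R_n = 168.5 + 1·172.8 = 341.3 kN → 256 kN.
Block shear: A_gv = 1200, A_nv = 885, A_nt = 195 mm²; R_n = min(0.6F_uA_nv, 0.6F_yA_gv) + U_bs·F_u·A_nt = 258 kN → 194 kN.
Block shear governs: 194 kN.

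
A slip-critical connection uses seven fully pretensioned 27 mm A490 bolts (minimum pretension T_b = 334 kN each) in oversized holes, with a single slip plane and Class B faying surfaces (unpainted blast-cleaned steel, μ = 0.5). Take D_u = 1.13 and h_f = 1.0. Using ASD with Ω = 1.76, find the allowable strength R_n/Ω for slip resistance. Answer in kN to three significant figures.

751 kN

R_n = μ · D_u · h_f · T_b · n_s · n_b = 0.5 × 1.13 × 1.0 × 334 × 1 × 7 = 1321 kN.
Allowable strength R_n/Ω = 1321 / 1.76 = 751 kN.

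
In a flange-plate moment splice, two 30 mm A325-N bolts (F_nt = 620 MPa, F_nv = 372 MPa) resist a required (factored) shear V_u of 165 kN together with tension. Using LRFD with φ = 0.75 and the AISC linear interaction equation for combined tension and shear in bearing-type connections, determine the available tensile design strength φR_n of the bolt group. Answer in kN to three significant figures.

A_b = π·30²/4 = 706.9 mm²; f_rv = 165 × 1000 / (2 × 706.9) = 116.7 MPa.
F'_nt = 1.3 F_nt − (F_nt / φF_nv) f_rv = 1.3·620 − (620/(0.75·372))·116.7 = 546.6 MPa, capped at F_nt → F'_nt = 546.6 MPa.
R_n = F'_nt · A_b · n = 546.6 × 706.9 × 2 / 1000 = 772.8 kN.
Design strength φR_n = 0.75 × 772.8 = 580 kN.

580 kN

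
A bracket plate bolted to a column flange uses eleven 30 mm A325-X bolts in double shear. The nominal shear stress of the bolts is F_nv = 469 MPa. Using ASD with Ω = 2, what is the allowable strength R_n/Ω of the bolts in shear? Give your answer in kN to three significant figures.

A_b = π × 30² / 4 = 706.9 mm².
R_n = F_nv · A_b · n · n_s = 469 × 706.9 × 11 × 2 / 1000 = 7293 kN.
Allowable strength R_n/Ω = 7293 / 2 = 3650 kN.

3650 kN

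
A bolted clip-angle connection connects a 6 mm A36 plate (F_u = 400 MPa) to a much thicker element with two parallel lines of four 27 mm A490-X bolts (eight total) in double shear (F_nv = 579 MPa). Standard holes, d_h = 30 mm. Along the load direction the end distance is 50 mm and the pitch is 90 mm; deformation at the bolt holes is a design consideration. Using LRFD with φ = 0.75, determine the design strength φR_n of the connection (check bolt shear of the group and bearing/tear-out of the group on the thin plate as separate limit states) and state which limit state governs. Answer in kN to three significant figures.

Bolt shear: A_b = π·27²/4 = 572.6 mm²; R_n = 579 × 572.6 × 8 × 2 / 1000 = 5304 kN → 0.75 × 5304 = 3980 kN.
Bearing (1.2 l_c t F_u ≤ 2.4 d t F_u): upper limit = 2.4·27·6·400 / 1000 = 155.5 kN.
  Edge l_c = 50 − 30/2 = 35 → r_n = 100.8 kN; interior l_c = 90 − 30 = 60 → r_n = 155.5 kN.
  R_n,bearing = 2·100.8 + 6·155.5 = 1135 kN → 0.75 × 1135 = 851 kN.
Bearing governs: 851 kN.

851 kN (bearing governs)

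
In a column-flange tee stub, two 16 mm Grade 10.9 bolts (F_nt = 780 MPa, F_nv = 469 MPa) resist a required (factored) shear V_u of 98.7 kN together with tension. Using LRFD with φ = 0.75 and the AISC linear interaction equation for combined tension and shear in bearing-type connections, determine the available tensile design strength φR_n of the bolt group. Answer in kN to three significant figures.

A_b = π·16²/4 = 201.1 mm²; f_rv = 98.7 × 1000 / (2 × 201.1) = 245.4 MPa.
F'_nt = 1.3 F_nt − (F_nt / φF_nv) f_rv = 1.3·780 − (780/(0.75·469))·245.4 = 469.7 MPa, capped at F_nt → F'_nt = 469.7 MPa.
R_n = F'_nt · A_b · n = 469.7 × 201.1 × 2 / 1000 = 188.9 kN.
Design strength φR_n = 0.75 × 188.9 = 142 kN.

142 kN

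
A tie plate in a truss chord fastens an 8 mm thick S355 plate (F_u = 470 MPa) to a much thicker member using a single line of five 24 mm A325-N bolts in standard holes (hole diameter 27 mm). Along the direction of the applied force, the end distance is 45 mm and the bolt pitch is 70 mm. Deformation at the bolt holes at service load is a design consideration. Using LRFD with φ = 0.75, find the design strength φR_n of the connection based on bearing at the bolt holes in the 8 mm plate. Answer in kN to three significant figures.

Per bolt r_n = 1.2 l_c t F_u ≤ 2.4 d t F_u; upper limit = 2.4 × 24 × 8 × 470 / 1000 = 216.6 kN.
Edge bolt: l_c = 45 − 27/2 = 31.5 mm → 1.2 × 31.5 × 8 × 470 / 1000 = 142.1 → r_n = 142.1 kN.
Interior bolts: l_c = 70 − 27 = 43 mm → 1.2 × 43 × 8 × 470 / 1000 = 194 → r_n = 194 kN.
R_n = 1 × 142.1 + 4 × 194 = 918.2 kN.
Design strength φR_n = 0.75 × 918.2 = 689 kN.

689 kN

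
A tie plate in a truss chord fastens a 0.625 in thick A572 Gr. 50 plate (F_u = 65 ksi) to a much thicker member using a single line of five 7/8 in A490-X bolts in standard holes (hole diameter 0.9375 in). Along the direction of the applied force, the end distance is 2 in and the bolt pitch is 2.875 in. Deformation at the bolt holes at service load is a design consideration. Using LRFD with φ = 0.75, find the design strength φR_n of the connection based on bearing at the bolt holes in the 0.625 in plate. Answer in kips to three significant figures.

312 kips

Per bolt r_n = 1.2 l_c t F_u ≤ 2.4 d t F_u; upper limit = 2.4 × 0.875 × 0.625 × 65 = 85.31 kips.
Edge bolt: l_c = 2 − 0.9375/2 = 1.531 in → 1.2 × 1.531 × 0.625 × 65 = 74.65 → r_n = 74.65 kips.
Interior bolts: l_c = 2.875 − 0.9375 = 1.938 in → 1.2 × 1.938 × 0.625 × 65 = 94.45 → r_n = 85.31 kips.
R_n = 1 × 74.65 + 4 × 85.31 = 415.9 kips.
Design strength φR_n = 0.75 × 415.9 = 312 kips.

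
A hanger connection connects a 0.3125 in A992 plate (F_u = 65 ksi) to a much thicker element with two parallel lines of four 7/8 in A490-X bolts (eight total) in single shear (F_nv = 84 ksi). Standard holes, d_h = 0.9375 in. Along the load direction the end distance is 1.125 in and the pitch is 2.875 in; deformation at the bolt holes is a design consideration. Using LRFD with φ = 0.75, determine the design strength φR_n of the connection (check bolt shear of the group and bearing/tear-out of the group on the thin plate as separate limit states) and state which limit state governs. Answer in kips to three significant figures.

216 kips (bearing governs)

Bolt shear: A_b = π·0.875²/4 = 0.6013 in²; R_n = 84 × 0.6013 × 8 × 1 = 404.1 kips → 0.75 × 404.1 = 303 kips.
Bearing (1.2 l_c t F_u ≤ 2.4 d t F_u): upper limit = 2.4·0.875·0.3125·65 = 42.66 kips.
  Edge l_c = 1.125 − 0.9375/2 = 0.6562 → r_n = 16 kips; interior l_c = 2.875 − 0.9375 = 1.938 → r_n = 42.66 kips.
  R_n,bearing = 2·16 + 6·42.66 = 287.9 kips → 0.75 × 287.9 = 216 kips.
Bearing governs: 216 kips.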